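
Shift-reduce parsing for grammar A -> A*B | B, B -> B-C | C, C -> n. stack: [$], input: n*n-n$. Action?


no handle on stack; shift 'n'
Action: shift


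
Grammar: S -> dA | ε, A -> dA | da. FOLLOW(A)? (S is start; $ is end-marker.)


$ ∈ FOLLOW(S). For each A -> αBβ: add FIRST(β)\{ε} to FOLLOW(B); if β nullable, add FOLLOW(A).
FOLLOW(A) = {$}


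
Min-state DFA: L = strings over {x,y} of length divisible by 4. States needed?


Track length mod 4: states 0..3, accept at 0
Minimal DFA: 4 states


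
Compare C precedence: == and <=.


'<=' is relational (level 7); '==' is equality (level 6)
Higher level binds tighter
'<=' has higher precedence than '=='


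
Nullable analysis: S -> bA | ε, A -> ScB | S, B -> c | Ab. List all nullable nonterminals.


A nonterminal is nullable iff some alternative derives ε (directly, or every symbol in it is nullable)
Nullable: {A, S}


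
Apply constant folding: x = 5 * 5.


5 * 5 = 25 at compile time
Optimized: x = 25


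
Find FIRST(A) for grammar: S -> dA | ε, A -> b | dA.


Per alternative of A: FIRST(b) = {b}; FIRST(dA) = {d}
FIRST(A) = {b, d}


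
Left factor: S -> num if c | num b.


Common prefix: 'num'
Factored: S -> num S', S' -> if c | b


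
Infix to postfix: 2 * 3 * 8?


Left to right (same or higher precedence on left)
Postfix: 2 3 * 8 *


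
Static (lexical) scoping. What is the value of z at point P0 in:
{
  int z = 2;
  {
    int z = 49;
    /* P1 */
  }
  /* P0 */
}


z declared in the same block as P0
z = 2


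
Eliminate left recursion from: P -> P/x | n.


Left-recursive alternatives: P/x; non-recursive: n
Introduce P': P -> nP', P' -> /xP' | ε


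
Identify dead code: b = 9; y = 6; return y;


b is assigned but never read
Dead: 'b = 9'


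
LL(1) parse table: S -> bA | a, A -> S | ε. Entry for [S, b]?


For [S, b]: 'b' ∈ FIRST(bA)
Entry: S -> bA


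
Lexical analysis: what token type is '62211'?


Pattern: digits only
Type: INTEGER_LITERAL


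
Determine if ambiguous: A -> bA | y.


right-linear, alternatives start with distinct terminals 'b' vs 'y': unique leftmost derivation
Unambiguous


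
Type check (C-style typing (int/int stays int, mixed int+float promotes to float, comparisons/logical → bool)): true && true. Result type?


Operand types: bool && bool
Rule: logical operators take bool operands and yield bool
Result type: bool


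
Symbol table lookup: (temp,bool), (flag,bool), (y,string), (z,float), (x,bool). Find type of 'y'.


Lookup 'y' → type string


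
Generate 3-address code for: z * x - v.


Break into single-operator statements:
t1 = z * x
t2 = t1 - v


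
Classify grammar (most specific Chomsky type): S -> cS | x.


Right-linear: every RHS is a terminal or a terminal followed by one nonterminal
Classification: Type 3 (Regular)


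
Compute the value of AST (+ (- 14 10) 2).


Evaluate inner: (- 14 10) = 4
Evaluate root: (+ 4 2) = 6
Result: 6


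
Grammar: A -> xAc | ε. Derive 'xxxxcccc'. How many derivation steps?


Derivation: A => xAc => xxAcc => xxxAccc => xxxxAcccc => xxxxcccc
Steps: 5


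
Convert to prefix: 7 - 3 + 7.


left-to-right (same/higher precedence on left): tree is (+ (- 7 3) 7)
Prefix: + - 7 3 7


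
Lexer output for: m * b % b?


Scan left to right, longest-match per lexeme
Tokens: ID(m), OP(*), ID(b), OP(%), ID(b)


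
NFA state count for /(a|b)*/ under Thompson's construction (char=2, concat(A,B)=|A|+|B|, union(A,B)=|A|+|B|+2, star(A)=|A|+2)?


Syntax tree has 2 char leaf(s), 1 union(s), 1 star(s)
chars contribute 2×2 = 4; each union adds +2; each star adds +2
Total: 4 + 2 + 2 = 8 states


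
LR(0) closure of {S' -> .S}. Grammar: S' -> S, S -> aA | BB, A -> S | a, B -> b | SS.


Start: S' -> .S
For each item with dot before a nonterminal B, add B -> .γ for every B-production
Closure: [S' -> .S, S -> .aA, S -> .BB, B -> .b, B -> .SS]


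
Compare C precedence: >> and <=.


'>>' is shift (level 8); '<=' is relational (level 7)
Higher level binds tighter
'>>' has higher precedence than '<='


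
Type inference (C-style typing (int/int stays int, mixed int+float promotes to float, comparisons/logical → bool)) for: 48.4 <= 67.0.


Operand types: float <= float
Rule: comparison yields bool
Result type: bool


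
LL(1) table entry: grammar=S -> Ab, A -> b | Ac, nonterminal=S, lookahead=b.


For [S, b]: 'b' ∈ FIRST(Ab)
Entry: S -> Ab


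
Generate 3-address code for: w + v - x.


Break into single-operator statements:
t1 = w + v
t2 = t1 - x


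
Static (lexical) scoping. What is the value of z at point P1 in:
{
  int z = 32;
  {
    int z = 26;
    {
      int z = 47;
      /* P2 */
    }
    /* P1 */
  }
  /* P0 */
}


z declared in the same block as P1
z = 26


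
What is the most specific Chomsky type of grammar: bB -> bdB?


LHS has context (more than one symbol) and |LHS| ≤ |RHS|
Classification: Type 1 (Context-Sensitive)


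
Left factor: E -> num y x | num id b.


Common prefix: 'num'
Factored: E -> num E', E' -> y x | id b


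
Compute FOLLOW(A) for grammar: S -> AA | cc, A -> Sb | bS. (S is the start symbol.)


$ ∈ FOLLOW(S). For each A -> αBβ: add FIRST(β)\{ε} to FOLLOW(B); if β nullable, add FOLLOW(A).
FOLLOW(A) = {$, b, c}


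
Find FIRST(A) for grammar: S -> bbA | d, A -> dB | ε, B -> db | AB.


Per alternative of A: FIRST(dB) = {d}; FIRST(ε) = {ε}
FIRST(A) = {d, ε}


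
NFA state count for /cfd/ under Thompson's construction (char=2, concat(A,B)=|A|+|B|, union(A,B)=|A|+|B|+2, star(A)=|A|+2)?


Syntax tree has 3 char leaf(s), 0 union(s), 0 star(s)
chars contribute 3×2 = 6; each union adds +2; each star adds +2
Total: 6 + 0 + 0 = 6 states


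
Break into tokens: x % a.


Scan left to right, longest-match per lexeme
Tokens: ID(x), OP(%), ID(a)


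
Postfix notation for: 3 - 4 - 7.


Left to right (same or higher precedence on left)
Postfix: 3 4 - 7 -


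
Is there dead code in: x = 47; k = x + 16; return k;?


x is read by k's definition; k is returned
No dead code


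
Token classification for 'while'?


Pattern: reserved word
Type: KEYWORD


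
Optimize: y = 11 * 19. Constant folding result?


11 * 19 = 209 at compile time
Optimized: y = 209


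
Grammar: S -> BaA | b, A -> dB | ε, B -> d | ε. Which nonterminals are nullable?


A nonterminal is nullable iff some alternative derives ε (directly, or every symbol in it is nullable)
Nullable: {A, B}


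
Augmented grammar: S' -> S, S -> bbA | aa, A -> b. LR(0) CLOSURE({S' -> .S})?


Start: S' -> .S
For each item with dot before a nonterminal B, add B -> .γ for every B-production
Closure: [S' -> .S, S -> .bbA, S -> .aa]


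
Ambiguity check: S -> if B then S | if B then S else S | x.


dangling else: 'if B then if B then x else x' parses two ways
Ambiguous


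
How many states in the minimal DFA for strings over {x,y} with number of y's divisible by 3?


Track (count of y) mod 3: states 0..2, accept at 0
Minimal DFA: 3 states


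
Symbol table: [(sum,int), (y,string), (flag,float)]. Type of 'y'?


Lookup 'y' → type string


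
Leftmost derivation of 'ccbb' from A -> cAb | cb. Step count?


Derivation: A => cAb => ccbb
Steps: 2


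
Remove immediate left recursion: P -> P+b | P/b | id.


Left-recursive alternatives: P+b, P/b; non-recursive: id
Introduce P': P -> idP', P' -> +bP' | /bP' | ε


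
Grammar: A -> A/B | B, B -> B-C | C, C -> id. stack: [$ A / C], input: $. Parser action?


'C' (not preceded by B-) is the handle for B -> C
Action: reduce (B -> C)


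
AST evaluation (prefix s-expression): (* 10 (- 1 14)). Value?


Evaluate inner: (- 1 14) = -13
Evaluate root: (* 10 -13) = -130
Result: -130


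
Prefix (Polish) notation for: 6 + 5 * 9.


'*' binds tighter: tree is (+ 6 (* 5 9))
Prefix: + 6 * 5 9


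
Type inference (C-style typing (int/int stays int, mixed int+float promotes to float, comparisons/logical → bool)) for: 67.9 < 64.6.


Operand types: float < float
Rule: comparison yields bool
Result type: bool


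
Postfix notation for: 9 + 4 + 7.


Left to right (same or higher precedence on left)
Postfix: 9 4 + 7 +


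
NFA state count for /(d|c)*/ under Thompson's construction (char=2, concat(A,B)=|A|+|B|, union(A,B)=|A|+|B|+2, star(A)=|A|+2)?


Syntax tree has 2 char leaf(s), 1 union(s), 1 star(s)
chars contribute 2×2 = 4; each union adds +2; each star adds +2
Total: 4 + 2 + 2 = 8 states


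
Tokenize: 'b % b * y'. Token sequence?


Scan left to right, longest-match per lexeme
Tokens: ID(b), OP(%), ID(b), OP(*), ID(y)


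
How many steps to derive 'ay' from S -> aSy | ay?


Derivation: S => ay
Steps: 1


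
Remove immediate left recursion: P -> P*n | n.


Left-recursive alternatives: P*n; non-recursive: n
Introduce P': P -> nP', P' -> *nP' | ε


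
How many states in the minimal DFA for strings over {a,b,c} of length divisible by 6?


Track length mod 6: states 0..5, accept at 0
Minimal DFA: 6 states


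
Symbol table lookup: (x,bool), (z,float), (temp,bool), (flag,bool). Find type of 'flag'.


Lookup 'flag' → type bool


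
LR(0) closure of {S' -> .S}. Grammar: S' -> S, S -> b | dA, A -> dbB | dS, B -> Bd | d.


Start: S' -> .S
For each item with dot before a nonterminal B, add B -> .γ for every B-production
Closure: [S' -> .S, S -> .b, S -> .dA]


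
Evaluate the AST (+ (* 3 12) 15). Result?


Evaluate inner: (* 3 12) = 36
Evaluate root: (+ 36 15) = 51
Result: 51


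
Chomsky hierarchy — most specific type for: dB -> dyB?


LHS has context (more than one symbol) and |LHS| ≤ |RHS|
Classification: Type 1 (Context-Sensitive)


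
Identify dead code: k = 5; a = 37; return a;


k is assigned but never read
Dead: 'k = 5'


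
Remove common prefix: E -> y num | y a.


Common prefix: 'y'
Factored: E -> y E', E' -> num | a


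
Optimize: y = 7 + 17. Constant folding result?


7 + 17 = 24 at compile time
Optimized: y = 24


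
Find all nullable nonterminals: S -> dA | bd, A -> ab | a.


A nonterminal is nullable iff some alternative derives ε (directly, or every symbol in it is nullable)
Nullable: {}


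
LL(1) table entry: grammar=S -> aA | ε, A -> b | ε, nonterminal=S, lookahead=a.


For [S, a]: 'a' ∈ FIRST(aA)
Entry: S -> aA


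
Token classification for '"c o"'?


Pattern: double-quoted sequence
Type: STRING_LITERAL


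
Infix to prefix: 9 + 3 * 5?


'*' binds tighter: tree is (+ 9 (* 3 5))
Prefix: + 9 * 3 5


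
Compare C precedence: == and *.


'*' is multiplicative (level 10); '==' is equality (level 6)
Higher level binds tighter
'*' has higher precedence than '=='


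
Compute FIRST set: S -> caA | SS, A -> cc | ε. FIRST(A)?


Per alternative of A: FIRST(cc) = {c}; FIRST(ε) = {ε}
FIRST(A) = {c, ε}


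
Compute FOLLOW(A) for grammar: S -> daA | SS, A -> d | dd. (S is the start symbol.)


$ ∈ FOLLOW(S). For each A -> αBβ: add FIRST(β)\{ε} to FOLLOW(B); if β nullable, add FOLLOW(A).
FOLLOW(A) = {$, d}


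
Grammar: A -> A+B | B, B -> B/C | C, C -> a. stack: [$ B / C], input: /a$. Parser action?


handle 'B/C' on top
Action: reduce (B -> B/C)


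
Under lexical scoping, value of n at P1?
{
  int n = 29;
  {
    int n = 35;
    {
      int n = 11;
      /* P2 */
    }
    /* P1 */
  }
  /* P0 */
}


n declared in the same block as P1
n = 35


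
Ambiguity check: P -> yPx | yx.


balanced y^n…x^n: each string has a unique parse
Unambiguous


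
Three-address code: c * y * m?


Break into single-operator statements:
t1 = c * y
t2 = t1 * m


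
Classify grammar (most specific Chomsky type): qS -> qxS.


LHS has context (more than one symbol) and |LHS| ≤ |RHS|
Classification: Type 1 (Context-Sensitive)


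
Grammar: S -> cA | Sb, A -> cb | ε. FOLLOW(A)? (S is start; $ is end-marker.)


$ ∈ FOLLOW(S). For each A -> αBβ: add FIRST(β)\{ε} to FOLLOW(B); if β nullable, add FOLLOW(A).
FOLLOW(A) = {$, b}


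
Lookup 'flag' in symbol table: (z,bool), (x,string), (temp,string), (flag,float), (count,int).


Lookup 'flag' → type float


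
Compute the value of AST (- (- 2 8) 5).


Evaluate inner: (- 2 8) = -6
Evaluate root: (- -6 5) = -11
Result: -11


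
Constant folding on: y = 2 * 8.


2 * 8 = 16 at compile time
Optimized: y = 16


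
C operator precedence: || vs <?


'<' is relational (level 7); '||' is logical OR (level 1)
Higher level binds tighter
'<' has higher precedence than '||'


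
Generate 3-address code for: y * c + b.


Break into single-operator statements:
t1 = y * c
t2 = t1 + b


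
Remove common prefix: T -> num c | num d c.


Common prefix: 'num'
Factored: T -> num T', T' -> c | d c


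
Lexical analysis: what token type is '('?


Pattern: delimiter/punctuation
Type: PUNCTUATION


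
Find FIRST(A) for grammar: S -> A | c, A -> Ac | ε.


Per alternative of A: FIRST(Ac) = {c}; FIRST(ε) = {ε}
FIRST(A) = {c, ε}


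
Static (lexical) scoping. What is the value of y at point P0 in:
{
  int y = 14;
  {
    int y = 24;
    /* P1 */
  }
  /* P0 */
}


y declared in the same block as P0
y = 14


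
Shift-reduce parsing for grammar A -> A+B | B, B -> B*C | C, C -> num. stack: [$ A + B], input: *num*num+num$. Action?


'*' can extend B; shift to build B -> B*C
Action: shift


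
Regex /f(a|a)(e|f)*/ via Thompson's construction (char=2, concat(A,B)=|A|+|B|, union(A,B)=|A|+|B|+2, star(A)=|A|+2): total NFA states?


Syntax tree has 5 char leaf(s), 2 union(s), 1 star(s)
chars contribute 5×2 = 10; each union adds +2; each star adds +2
Total: 10 + 4 + 2 = 16 states


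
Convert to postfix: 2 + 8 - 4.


Left to right (same or higher precedence on left)
Postfix: 2 8 + 4 -


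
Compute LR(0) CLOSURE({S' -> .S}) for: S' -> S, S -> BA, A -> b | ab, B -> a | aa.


Start: S' -> .S
For each item with dot before a nonterminal B, add B -> .γ for every B-production
Closure: [S' -> .S, S -> .BA, B -> .a, B -> .aa]


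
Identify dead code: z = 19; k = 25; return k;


z is assigned but never read
Dead: 'z = 19'


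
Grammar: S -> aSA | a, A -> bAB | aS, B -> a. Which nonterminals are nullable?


A nonterminal is nullable iff some alternative derives ε (directly, or every symbol in it is nullable)
Nullable: {}


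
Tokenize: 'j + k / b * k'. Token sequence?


Scan left to right, longest-match per lexeme
Tokens: ID(j), OP(+), ID(k), OP(/), ID(b), OP(*), ID(k)


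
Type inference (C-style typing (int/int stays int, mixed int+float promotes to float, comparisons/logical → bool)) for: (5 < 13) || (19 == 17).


Operand types: bool || bool
Rule: logical operators take bool operands and yield bool
Result type: bool


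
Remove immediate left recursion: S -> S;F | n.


Left-recursive alternatives: S;F; non-recursive: n
Introduce S': S -> nS', S' -> ;FS' | ε


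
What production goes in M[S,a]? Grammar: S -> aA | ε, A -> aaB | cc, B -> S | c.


For [S, a]: 'a' ∈ FIRST(aA)
Entry: S -> aA


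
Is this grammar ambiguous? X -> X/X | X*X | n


'n/n*n' has two parse trees (no precedence encoded between / and *)
Ambiguous


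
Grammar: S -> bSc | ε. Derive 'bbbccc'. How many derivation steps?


Derivation: S => bSc => bbScc => bbbSccc => bbbccc
Steps: 4


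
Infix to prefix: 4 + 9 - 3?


left-to-right (same/higher precedence on left): tree is (- (+ 4 9) 3)
Prefix: - + 4 9 3


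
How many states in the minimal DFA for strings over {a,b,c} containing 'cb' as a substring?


KMP-style automaton: 2 progress states + 1 absorbing accept = 3
Minimal DFA: 3 states


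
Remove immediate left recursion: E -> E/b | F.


Left-recursive alternatives: E/b; non-recursive: F
Introduce E': E -> FE', E' -> /bE' | ε


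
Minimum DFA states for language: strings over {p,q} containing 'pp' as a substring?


KMP-style automaton: 2 progress states + 1 absorbing accept = 3
Minimal DFA: 3 states


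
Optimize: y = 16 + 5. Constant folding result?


16 + 5 = 21 at compile time
Optimized: y = 21


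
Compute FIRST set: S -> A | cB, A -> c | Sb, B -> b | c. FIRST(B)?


Per alternative of B: FIRST(b) = {b}; FIRST(c) = {c}
FIRST(B) = {b, c}


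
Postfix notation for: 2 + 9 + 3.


Left to right (same or higher precedence on left)
Postfix: 2 9 + 3 +


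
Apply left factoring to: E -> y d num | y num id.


Common prefix: 'y'
Factored: E -> y E', E' -> d num | num id


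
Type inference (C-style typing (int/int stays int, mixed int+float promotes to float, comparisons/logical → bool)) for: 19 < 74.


Operand types: int < int
Rule: comparison yields bool
Result type: bool


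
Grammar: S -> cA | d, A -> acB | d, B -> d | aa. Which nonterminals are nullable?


A nonterminal is nullable iff some alternative derives ε (directly, or every symbol in it is nullable)
Nullable: {}


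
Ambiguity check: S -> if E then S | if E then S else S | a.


dangling else: 'if E then if E then a else a' parses two ways
Ambiguous


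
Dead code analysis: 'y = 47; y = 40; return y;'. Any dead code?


first assignment to y is overwritten before any read
Dead: 'y = 47'


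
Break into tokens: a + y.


Scan left to right, longest-match per lexeme
Tokens: ID(a), OP(+), ID(y)


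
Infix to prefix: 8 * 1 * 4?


left-to-right (same/higher precedence on left): tree is (* (* 8 1) 4)
Prefix: * * 8 1 4


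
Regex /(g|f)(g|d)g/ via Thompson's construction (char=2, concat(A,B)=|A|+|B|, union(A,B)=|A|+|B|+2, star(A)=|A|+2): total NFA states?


Syntax tree has 5 char leaf(s), 2 union(s), 0 star(s)
chars contribute 5×2 = 10; each union adds +2; each star adds +2
Total: 10 + 4 + 0 = 14 states


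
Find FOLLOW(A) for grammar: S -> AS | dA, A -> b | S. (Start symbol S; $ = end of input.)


$ ∈ FOLLOW(S). For each A -> αBβ: add FIRST(β)\{ε} to FOLLOW(B); if β nullable, add FOLLOW(A).
FOLLOW(A) = {$, b, d}


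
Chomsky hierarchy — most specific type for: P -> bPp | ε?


Single nonterminal LHS, but b^n p^n is not regular
Classification: Type 2 (Context-Free)


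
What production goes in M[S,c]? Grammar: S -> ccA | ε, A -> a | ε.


For [S, c]: 'c' ∈ FIRST(ccA)
Entry: S -> ccA


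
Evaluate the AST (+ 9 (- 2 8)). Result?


Evaluate inner: (- 2 8) = -6
Evaluate root: (+ 9 -6) = 3
Result: 3


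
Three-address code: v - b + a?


Break into single-operator statements:
t1 = v - b
t2 = t1 + a


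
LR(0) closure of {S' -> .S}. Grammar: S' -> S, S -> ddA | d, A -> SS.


Start: S' -> .S
For each item with dot before a nonterminal B, add B -> .γ for every B-production
Closure: [S' -> .S, S -> .ddA, S -> .d]


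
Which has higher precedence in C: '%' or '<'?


'%' is multiplicative (level 10); '<' is relational (level 7)
Higher level binds tighter
'%' has higher precedence than '<'


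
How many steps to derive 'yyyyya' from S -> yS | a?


Derivation: S => yS => yyS => yyyS => yyyyS => yyyyyS => yyyyya
Steps: 6


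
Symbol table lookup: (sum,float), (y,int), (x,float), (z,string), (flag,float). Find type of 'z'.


Lookup 'z' → type string


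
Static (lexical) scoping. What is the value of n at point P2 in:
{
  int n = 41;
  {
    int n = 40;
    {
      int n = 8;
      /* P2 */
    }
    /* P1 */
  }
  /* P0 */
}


n declared in the same block as P2
n = 8


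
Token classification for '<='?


Pattern: operator symbol
Type: OPERATOR


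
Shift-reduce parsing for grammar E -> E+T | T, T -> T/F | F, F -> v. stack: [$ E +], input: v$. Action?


no handle ('E+' is not any RHS); shift 'v'
Action: shift


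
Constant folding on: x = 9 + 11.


9 + 11 = 20 at compile time
Optimized: x = 20


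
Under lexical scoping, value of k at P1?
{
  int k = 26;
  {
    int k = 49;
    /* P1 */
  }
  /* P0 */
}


k declared in the same block as P1
k = 49


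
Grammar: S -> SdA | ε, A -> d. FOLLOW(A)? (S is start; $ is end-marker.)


$ ∈ FOLLOW(S). For each A -> αBβ: add FIRST(β)\{ε} to FOLLOW(B); if β nullable, add FOLLOW(A).
FOLLOW(A) = {$, d}


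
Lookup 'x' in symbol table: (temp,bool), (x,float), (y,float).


Lookup 'x' → type float


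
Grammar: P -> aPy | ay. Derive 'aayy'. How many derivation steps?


Derivation: P => aPy => aayy
Steps: 2


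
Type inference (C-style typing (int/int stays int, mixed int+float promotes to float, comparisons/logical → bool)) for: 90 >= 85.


Operand types: int >= int
Rule: comparison yields bool
Result type: bool


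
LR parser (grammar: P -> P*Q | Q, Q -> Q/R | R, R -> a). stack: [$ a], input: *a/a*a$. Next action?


'a' on top is the handle for R -> a
Action: reduce (R -> a)


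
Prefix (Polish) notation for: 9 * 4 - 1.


left-to-right (same/higher precedence on left): tree is (- (* 9 4) 1)
Prefix: - * 9 4 1


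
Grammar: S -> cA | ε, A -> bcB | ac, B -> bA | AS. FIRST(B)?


Per alternative of B: FIRST(bA) = {b}; FIRST(AS) = {a, b}
FIRST(B) = {a, b}


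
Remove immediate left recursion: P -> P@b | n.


Left-recursive alternatives: P@b; non-recursive: n
Introduce P': P -> nP', P' -> @bP' | ε


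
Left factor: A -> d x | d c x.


Common prefix: 'd'
Factored: A -> d A', A' -> x | c x


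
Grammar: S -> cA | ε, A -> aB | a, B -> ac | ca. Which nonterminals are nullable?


A nonterminal is nullable iff some alternative derives ε (directly, or every symbol in it is nullable)
Nullable: {S}


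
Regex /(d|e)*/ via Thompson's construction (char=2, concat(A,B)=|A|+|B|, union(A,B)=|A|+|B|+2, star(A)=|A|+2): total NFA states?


Syntax tree has 2 char leaf(s), 1 union(s), 1 star(s)
chars contribute 2×2 = 4; each union adds +2; each star adds +2
Total: 4 + 2 + 2 = 8 states


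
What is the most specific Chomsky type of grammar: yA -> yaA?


LHS has context (more than one symbol) and |LHS| ≤ |RHS|
Classification: Type 1 (Context-Sensitive)


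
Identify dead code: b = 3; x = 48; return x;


b is assigned but never read
Dead: 'b = 3'


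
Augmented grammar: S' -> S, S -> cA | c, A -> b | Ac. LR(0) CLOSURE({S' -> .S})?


Start: S' -> .S
For each item with dot before a nonterminal B, add B -> .γ for every B-production
Closure: [S' -> .S, S -> .cA, S -> .c]


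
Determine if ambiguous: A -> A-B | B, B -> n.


precedence layered via separate nonterminal B: deterministic
Unambiguous


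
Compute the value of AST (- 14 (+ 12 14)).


Evaluate inner: (+ 12 14) = 26
Evaluate root: (- 14 26) = -12
Result: -12


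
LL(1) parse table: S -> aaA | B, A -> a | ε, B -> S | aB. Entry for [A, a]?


For [A, a]: 'a' ∈ FIRST(a)
Entry: A -> a


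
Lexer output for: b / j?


Scan left to right, longest-match per lexeme
Tokens: ID(b), OP(/), ID(j)


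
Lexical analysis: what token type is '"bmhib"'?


Pattern: double-quoted sequence
Type: STRING_LITERAL


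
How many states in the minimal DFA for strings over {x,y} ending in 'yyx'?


Track the longest suffix of input matching a prefix of 'yyx': 4 classes (prefixes of length 0..3)
Minimal DFA: 4 states


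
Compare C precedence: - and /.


'/' is multiplicative (level 10); '-' is additive (level 9)
Higher level binds tighter
'/' has higher precedence than '-'


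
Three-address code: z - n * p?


Break into single-operator statements:
t1 = n * p
t2 = z - t1


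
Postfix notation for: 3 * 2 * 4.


Left to right (same or higher precedence on left)
Postfix: 3 2 * 4 *


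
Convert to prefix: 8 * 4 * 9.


left-to-right (same/higher precedence on left): tree is (* (* 8 4) 9)
Prefix: * * 8 4 9


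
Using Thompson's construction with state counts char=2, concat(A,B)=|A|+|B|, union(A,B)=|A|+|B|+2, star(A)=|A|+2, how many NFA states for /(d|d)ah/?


Syntax tree has 4 char leaf(s), 1 union(s), 0 star(s)
chars contribute 4×2 = 8; each union adds +2; each star adds +2
Total: 8 + 2 + 0 = 10 states


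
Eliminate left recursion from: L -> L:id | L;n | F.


Left-recursive alternatives: L:id, L;n; non-recursive: F
Introduce L': L -> FL', L' -> :idL' | ;nL' | ε


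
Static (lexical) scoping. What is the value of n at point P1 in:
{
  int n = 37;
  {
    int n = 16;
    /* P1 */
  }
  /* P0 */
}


n declared in the same block as P1
n = 16


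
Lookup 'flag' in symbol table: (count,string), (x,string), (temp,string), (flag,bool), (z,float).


Lookup 'flag' → type bool


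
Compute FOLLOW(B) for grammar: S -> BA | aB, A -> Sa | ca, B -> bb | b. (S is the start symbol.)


$ ∈ FOLLOW(S). For each A -> αBβ: add FIRST(β)\{ε} to FOLLOW(B); if β nullable, add FOLLOW(A).
FOLLOW(B) = {$, a, b, c}


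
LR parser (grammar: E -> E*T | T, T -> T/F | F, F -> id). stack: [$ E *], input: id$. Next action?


no handle ('E*' is not any RHS); shift 'id'
Action: shift


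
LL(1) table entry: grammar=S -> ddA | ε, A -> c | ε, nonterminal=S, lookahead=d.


For [S, d]: 'd' ∈ FIRST(ddA)
Entry: S -> ddA


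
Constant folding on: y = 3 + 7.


3 + 7 = 10 at compile time
Optimized: y = 10


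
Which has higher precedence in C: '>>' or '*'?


'*' is multiplicative (level 10); '>>' is shift (level 8)
Higher level binds tighter
'*' has higher precedence than '>>'


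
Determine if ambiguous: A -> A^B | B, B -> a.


precedence layered via separate nonterminal B: deterministic
Unambiguous


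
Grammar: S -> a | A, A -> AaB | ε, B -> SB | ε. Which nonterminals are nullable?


A nonterminal is nullable iff some alternative derives ε (directly, or every symbol in it is nullable)
Nullable: {A, B, S}


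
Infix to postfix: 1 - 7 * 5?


* has higher precedence, evaluate 7*5 first
Postfix: 1 7 5 * -


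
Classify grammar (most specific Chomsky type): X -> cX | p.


Right-linear: every RHS is a terminal or a terminal followed by one nonterminal
Classification: Type 3 (Regular)


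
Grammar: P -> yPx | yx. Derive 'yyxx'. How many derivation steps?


Derivation: P => yPx => yyxx
Steps: 2


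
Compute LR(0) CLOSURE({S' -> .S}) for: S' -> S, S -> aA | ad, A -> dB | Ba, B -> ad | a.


Start: S' -> .S
For each item with dot before a nonterminal B, add B -> .γ for every B-production
Closure: [S' -> .S, S -> .aA, S -> .ad]


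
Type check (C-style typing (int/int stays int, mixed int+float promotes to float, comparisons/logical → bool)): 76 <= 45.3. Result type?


Operand types: int <= float
Rule: comparison yields bool
Result type: bool


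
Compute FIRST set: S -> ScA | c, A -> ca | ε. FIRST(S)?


Per alternative of S: FIRST(ScA) = {c}; FIRST(c) = {c}
FIRST(S) = {c}


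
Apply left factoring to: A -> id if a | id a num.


Common prefix: 'id'
Factored: A -> id A', A' -> if a | a num


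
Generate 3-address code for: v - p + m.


Break into single-operator statements:
t1 = v - p
t2 = t1 + m


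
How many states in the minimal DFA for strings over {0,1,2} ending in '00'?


Track the longest suffix of input matching a prefix of '00': 3 classes (prefixes of length 0..2)
Minimal DFA: 3 states


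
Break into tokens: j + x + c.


Scan left to right, longest-match per lexeme
Tokens: ID(j), OP(+), ID(x), OP(+), ID(c)


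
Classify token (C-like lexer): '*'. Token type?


Pattern: operator symbol
Type: OPERATOR


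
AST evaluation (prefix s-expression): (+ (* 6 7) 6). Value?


Evaluate inner: (* 6 7) = 42
Evaluate root: (+ 42 6) = 48
Result: 48


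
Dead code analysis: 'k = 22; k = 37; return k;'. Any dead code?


first assignment to k is overwritten before any read
Dead: 'k = 22'


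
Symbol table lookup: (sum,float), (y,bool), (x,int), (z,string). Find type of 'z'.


Lookup 'z' → type string


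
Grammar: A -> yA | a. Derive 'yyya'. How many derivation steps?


Derivation: A => yA => yyA => yyyA => yyya
Steps: 4


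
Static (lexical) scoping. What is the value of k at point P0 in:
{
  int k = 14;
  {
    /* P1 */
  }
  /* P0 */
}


k declared in the same block as P0
k = 14


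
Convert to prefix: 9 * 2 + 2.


left-to-right (same/higher precedence on left): tree is (+ (* 9 2) 2)
Prefix: + * 9 2 2


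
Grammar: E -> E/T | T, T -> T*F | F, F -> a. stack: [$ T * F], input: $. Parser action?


handle 'T*F' on top
Action: reduce (T -> T*F)


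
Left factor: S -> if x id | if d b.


Common prefix: 'if'
Factored: S -> if S', S' -> x id | d b


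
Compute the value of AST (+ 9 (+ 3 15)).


Evaluate inner: (+ 3 15) = 18
Evaluate root: (+ 9 18) = 27
Result: 27


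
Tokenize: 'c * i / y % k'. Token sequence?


Scan left to right, longest-match per lexeme
Tokens: ID(c), OP(*), ID(i), OP(/), ID(y), OP(%), ID(k)


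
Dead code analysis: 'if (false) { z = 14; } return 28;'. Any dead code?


condition is constant false, so the whole block is unreachable
Dead: 'if (false) { z = 14; }'


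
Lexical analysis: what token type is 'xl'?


Pattern: letter/underscore followed by alphanumerics, not a keyword
Type: IDENTIFIER


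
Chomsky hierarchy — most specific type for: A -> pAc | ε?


Single nonterminal LHS, but p^n c^n is not regular
Classification: Type 2 (Context-Free)


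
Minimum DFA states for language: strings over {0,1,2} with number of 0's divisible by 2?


Track (count of 0) mod 2: states 0..1, accept at 0
Minimal DFA: 2 states


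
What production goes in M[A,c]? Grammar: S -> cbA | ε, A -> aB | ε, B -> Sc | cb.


For [A, c]: ε is nullable and 'c' ∈ FOLLOW(A)
Entry: A -> ε


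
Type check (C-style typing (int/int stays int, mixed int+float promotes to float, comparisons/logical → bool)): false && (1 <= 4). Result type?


Operand types: bool && bool
Rule: logical operators take bool operands and yield bool
Result type: bool


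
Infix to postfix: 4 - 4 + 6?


Left to right (same or higher precedence on left)
Postfix: 4 4 - 6 +


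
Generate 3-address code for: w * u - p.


Break into single-operator statements:
t1 = w * u
t2 = t1 - p


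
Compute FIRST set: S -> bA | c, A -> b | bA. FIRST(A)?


Per alternative of A: FIRST(b) = {b}; FIRST(bA) = {b}
FIRST(A) = {b}


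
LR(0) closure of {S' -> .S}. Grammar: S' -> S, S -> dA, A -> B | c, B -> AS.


Start: S' -> .S
For each item with dot before a nonterminal B, add B -> .γ for every B-production
Closure: [S' -> .S, S -> .dA]


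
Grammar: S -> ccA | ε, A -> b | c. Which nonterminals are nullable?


A nonterminal is nullable iff some alternative derives ε (directly, or every symbol in it is nullable)
Nullable: {S}


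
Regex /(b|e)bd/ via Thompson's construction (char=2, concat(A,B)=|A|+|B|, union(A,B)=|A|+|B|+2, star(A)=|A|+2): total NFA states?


Syntax tree has 4 char leaf(s), 1 union(s), 0 star(s)
chars contribute 4×2 = 8; each union adds +2; each star adds +2
Total: 8 + 2 + 0 = 10 states


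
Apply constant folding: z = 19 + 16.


19 + 16 = 35 at compile time
Optimized: z = 35


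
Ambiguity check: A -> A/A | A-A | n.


'n/n-n' has two parse trees (no precedence encoded between / and -)
Ambiguous


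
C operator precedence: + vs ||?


'+' is additive (level 9); '||' is logical OR (level 1)
Higher level binds tighter
'+' has higher precedence than '||'


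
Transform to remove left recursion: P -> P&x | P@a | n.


Left-recursive alternatives: P&x, P@a; non-recursive: n
Introduce P': P -> nP', P' -> &xP' | @aP' | ε


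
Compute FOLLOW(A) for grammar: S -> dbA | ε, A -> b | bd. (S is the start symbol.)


$ ∈ FOLLOW(S). For each A -> αBβ: add FIRST(β)\{ε} to FOLLOW(B); if β nullable, add FOLLOW(A).
FOLLOW(A) = {$}


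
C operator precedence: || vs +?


'+' is additive (level 9); '||' is logical OR (level 1)
Higher level binds tighter
'+' has higher precedence than '||'


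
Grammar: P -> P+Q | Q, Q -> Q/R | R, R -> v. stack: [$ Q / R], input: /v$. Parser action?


handle 'Q/R' on top
Action: reduce (Q -> Q/R)


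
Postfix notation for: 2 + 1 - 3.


Left to right (same or higher precedence on left)
Postfix: 2 1 + 3 -


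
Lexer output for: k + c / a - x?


Scan left to right, longest-match per lexeme
Tokens: ID(k), OP(+), ID(c), OP(/), ID(a), OP(-), ID(x)


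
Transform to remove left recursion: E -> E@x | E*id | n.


Left-recursive alternatives: E@x, E*id; non-recursive: n
Introduce E': E -> nE', E' -> @xE' | *idE' | ε


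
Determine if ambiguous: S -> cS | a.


right-linear, alternatives start with distinct terminals 'c' vs 'a': unique leftmost derivation
Unambiguous


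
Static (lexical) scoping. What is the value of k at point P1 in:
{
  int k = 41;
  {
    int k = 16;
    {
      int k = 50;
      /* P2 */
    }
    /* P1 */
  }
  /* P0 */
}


k declared in the same block as P1
k = 16


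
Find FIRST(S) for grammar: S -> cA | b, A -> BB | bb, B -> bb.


Per alternative of S: FIRST(cA) = {c}; FIRST(b) = {b}
FIRST(S) = {b, c}


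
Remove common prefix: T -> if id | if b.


Common prefix: 'if'
Factored: T -> if T', T' -> id | b


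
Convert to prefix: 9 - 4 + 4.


left-to-right (same/higher precedence on left): tree is (+ (- 9 4) 4)
Prefix: + - 9 4 4


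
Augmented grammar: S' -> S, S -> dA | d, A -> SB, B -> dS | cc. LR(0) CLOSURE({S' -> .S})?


Start: S' -> .S
For each item with dot before a nonterminal B, add B -> .γ for every B-production
Closure: [S' -> .S, S -> .dA, S -> .d]


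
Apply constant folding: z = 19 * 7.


19 * 7 = 133 at compile time
Optimized: z = 133


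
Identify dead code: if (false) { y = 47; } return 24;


condition is constant false, so the whole block is unreachable
Dead: 'if (false) { y = 47; }'


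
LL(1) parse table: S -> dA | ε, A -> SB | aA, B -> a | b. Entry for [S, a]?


For [S, a]: ε is nullable and 'a' ∈ FOLLOW(S)
Entry: S -> ε


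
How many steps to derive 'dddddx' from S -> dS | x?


Derivation: S => dS => ddS => dddS => ddddS => dddddS => dddddx
Steps: 6


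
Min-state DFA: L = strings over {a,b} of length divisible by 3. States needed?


Track length mod 3: states 0..2, accept at 0
Minimal DFA: 3 states


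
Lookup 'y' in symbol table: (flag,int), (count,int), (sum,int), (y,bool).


Lookup 'y' → type bool


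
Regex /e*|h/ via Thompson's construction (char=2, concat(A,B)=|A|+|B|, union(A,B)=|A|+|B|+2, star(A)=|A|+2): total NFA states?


Syntax tree has 2 char leaf(s), 1 union(s), 1 star(s)
chars contribute 2×2 = 4; each union adds +2; each star adds +2
Total: 4 + 2 + 2 = 8 states


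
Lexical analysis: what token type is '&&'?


Pattern: operator symbol
Type: OPERATOR


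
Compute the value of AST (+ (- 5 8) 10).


Evaluate inner: (- 5 8) = -3
Evaluate root: (+ -3 10) = 7
Result: 7


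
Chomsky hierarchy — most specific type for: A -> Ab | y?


Left-linear: every RHS is a terminal or one nonterminal followed by a terminal
Classification: Type 3 (Regular)


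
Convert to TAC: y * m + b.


Break into single-operator statements:
t1 = y * m
t2 = t1 + b


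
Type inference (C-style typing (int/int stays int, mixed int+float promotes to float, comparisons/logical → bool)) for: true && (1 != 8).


Operand types: bool && bool
Rule: logical operators take bool operands and yield bool
Result type: bool


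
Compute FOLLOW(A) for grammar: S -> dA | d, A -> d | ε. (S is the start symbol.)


$ ∈ FOLLOW(S). For each A -> αBβ: add FIRST(β)\{ε} to FOLLOW(B); if β nullable, add FOLLOW(A).
FOLLOW(A) = {$}


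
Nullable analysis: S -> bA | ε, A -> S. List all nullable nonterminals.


A nonterminal is nullable iff some alternative derives ε (directly, or every symbol in it is nullable)
Nullable: {A, S}


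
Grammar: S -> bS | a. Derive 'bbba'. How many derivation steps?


Derivation: S => bS => bbS => bbbS => bbba
Steps: 4


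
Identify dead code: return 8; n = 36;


statement follows a return and is unreachable
Dead: 'n = 36'


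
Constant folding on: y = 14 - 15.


14 - 15 = -1 at compile time
Optimized: y = -1


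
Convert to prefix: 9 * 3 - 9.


left-to-right (same/higher precedence on left): tree is (- (* 9 3) 9)
Prefix: - * 9 3 9


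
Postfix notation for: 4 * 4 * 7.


Left to right (same or higher precedence on left)
Postfix: 4 4 * 7 *


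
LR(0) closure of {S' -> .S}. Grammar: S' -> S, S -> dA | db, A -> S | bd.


Start: S' -> .S
For each item with dot before a nonterminal B, add B -> .γ for every B-production
Closure: [S' -> .S, S -> .dA, S -> .db]


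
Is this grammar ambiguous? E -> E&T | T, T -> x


precedence layered via separate nonterminal T: deterministic
Unambiguous


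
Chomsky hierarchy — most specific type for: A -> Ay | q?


Left-linear: every RHS is a terminal or one nonterminal followed by a terminal
Classification: Type 3 (Regular)


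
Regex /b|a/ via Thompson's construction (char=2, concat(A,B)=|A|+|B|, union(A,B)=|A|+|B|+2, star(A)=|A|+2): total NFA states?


Syntax tree has 2 char leaf(s), 1 union(s), 0 star(s)
chars contribute 2×2 = 4; each union adds +2; each star adds +2
Total: 4 + 2 + 0 = 6 states


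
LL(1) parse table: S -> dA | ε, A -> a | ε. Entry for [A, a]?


For [A, a]: 'a' ∈ FIRST(a)
Entry: A -> a


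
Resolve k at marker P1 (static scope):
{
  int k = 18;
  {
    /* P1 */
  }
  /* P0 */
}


P1's block does not declare k; resolves to the enclosing declaration at depth 0
k = 18


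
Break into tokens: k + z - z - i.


Scan left to right, longest-match per lexeme
Tokens: ID(k), OP(+), ID(z), OP(-), ID(z), OP(-), ID(i)


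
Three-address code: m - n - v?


Break into single-operator statements:
t1 = m - n
t2 = t1 - v


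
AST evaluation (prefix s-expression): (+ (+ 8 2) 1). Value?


Evaluate inner: (+ 8 2) = 10
Evaluate root: (+ 10 1) = 11
Result: 11


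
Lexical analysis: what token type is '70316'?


Pattern: digits only
Type: INTEGER_LITERAL


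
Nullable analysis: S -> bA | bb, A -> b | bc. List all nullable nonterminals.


A nonterminal is nullable iff some alternative derives ε (directly, or every symbol in it is nullable)
Nullable: {}


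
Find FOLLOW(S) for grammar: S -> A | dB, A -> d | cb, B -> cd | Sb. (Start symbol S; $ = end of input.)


$ ∈ FOLLOW(S). For each A -> αBβ: add FIRST(β)\{ε} to FOLLOW(B); if β nullable, add FOLLOW(A).
FOLLOW(S) = {$, b}


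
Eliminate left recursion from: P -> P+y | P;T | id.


Left-recursive alternatives: P+y, P;T; non-recursive: id
Introduce P': P -> idP', P' -> +yP' | ;TP' | ε


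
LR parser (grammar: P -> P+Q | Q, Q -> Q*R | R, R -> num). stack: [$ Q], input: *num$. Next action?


shift '*' to continue Q -> Q*R
Action: shift


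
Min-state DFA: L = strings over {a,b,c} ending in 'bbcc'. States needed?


Track the longest suffix of input matching a prefix of 'bbcc': 5 classes (prefixes of length 0..4)
Minimal DFA: 5 states


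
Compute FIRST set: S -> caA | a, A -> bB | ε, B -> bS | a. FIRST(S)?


Per alternative of S: FIRST(caA) = {c}; FIRST(a) = {a}
FIRST(S) = {a, c}


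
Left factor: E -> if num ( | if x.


Common prefix: 'if'
Factored: E -> if E', E' -> num ( | x


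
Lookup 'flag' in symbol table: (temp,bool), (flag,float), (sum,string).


Lookup 'flag' → type float
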